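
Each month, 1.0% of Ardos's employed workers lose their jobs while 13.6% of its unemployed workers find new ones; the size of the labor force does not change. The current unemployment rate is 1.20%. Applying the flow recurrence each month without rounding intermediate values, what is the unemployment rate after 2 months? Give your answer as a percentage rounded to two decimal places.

With a fixed labor force, u_{t+1} = u_t + s·(1−u_t) − f·u_t = u_t·(1−s−f) + s.
Here 1−s−f = 0.854 and s = 0.010.
u_1 = 0.012000 × 0.854 + 0.010 = 0.020248.
u_2 = 0.020248 × 0.854 + 0.010 = 0.027292.

Unemployment rate after two months ≈ 2.73%.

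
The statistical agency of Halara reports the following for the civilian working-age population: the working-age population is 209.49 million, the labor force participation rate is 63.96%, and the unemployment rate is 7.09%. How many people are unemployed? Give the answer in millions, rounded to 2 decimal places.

About 9.50 million are unemployed.

Labor force = 0.6396 × 209.49 = 133.99 million.
Unemployed = 0.0709 × 133.99 ≈ 9.50 million.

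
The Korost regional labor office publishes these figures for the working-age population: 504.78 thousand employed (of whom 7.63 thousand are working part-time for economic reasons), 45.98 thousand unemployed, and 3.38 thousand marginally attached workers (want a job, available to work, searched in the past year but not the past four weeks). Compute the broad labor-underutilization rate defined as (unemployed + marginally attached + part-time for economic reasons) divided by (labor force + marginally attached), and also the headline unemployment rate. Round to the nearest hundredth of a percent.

Labor force = 504.78 + 45.98 = 550.76 thousand.
Numerator = 45.98 + 3.38 + 7.63 = 56.99 thousand.
Denominator = 550.76 + 3.38 = 554.14 thousand.
Broad rate = 56.99 / 554.14 = 10.28%.
Headline unemployment rate = 45.98 / 550.76 = 8.35%.

Broad underutilization rate ≈ 10.28%; headline unemployment rate ≈ 8.35%.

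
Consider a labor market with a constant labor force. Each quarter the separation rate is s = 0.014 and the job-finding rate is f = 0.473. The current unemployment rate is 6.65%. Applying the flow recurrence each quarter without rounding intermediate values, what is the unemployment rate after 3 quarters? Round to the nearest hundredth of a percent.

Unemployment rate after three quarters ≈ 3.38%.

With a fixed labor force, u_{t+1} = u_t + s·(1−u_t) − f·u_t = u_t·(1−s−f) + s.
Here 1−s−f = 0.513 and s = 0.014.
u_1 = 0.066500 × 0.513 + 0.014 = 0.048115.
u_2 = 0.048115 × 0.513 + 0.014 = 0.038683.
u_3 = 0.038683 × 0.513 + 0.014 = 0.033844.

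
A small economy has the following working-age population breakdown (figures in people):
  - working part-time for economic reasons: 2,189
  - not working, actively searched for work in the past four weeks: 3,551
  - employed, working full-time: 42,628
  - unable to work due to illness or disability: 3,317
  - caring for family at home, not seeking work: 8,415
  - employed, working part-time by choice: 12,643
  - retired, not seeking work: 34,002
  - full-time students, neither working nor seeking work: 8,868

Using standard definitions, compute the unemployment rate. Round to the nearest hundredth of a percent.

Unemployment rate ≈ 5.82%.

Employed = 2,189 + 42,628 + 12,643 = 57,460 (anyone who worked, including part-time for economic reasons, counts as employed).
Unemployed = 3,551.
Labor force = 57,460 + 3,551 = 61,011.
Unemployment rate = 3,551 / 61,011 = 5.82%.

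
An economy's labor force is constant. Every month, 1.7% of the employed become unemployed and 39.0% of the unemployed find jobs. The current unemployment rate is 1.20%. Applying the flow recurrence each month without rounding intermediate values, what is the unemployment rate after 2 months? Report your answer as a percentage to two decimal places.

With a fixed labor force, u_{t+1} = u_t + s·(1−u_t) − f·u_t = u_t·(1−s−f) + s.
Here 1−s−f = 0.593 and s = 0.017.
u_1 = 0.012000 × 0.593 + 0.017 = 0.024116.
u_2 = 0.024116 × 0.593 + 0.017 = 0.031301.

Unemployment rate after two months ≈ 3.13%.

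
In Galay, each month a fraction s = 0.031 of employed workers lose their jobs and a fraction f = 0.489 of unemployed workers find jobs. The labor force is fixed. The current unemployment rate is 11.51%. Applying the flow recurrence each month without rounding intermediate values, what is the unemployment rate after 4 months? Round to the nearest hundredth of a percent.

Unemployment rate after four months ≈ 6.26%.

With a fixed labor force, u_{t+1} = u_t + s·(1−u_t) − f·u_t = u_t·(1−s−f) + s.
Here 1−s−f = 0.480 and s = 0.031.
u_1 = 0.115100 × 0.480 + 0.031 = 0.086248.
u_2 = 0.086248 × 0.480 + 0.031 = 0.072399.
u_3 = 0.072399 × 0.480 + 0.031 = 0.065752.
u_4 = 0.065752 × 0.480 + 0.031 = 0.062561.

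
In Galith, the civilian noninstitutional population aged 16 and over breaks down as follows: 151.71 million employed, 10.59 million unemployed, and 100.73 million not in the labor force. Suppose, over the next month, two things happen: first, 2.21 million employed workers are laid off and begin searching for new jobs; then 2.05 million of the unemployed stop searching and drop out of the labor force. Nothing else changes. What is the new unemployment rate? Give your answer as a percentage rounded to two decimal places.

New unemployment rate ≈ 6.71%.

Initially, labor force = 151.71 + 10.59 = 162.30 million, so u = 10.59/162.30 = 6.52%.
After the first change, employed falls and unemployed rises by 2.21; labor force unchanged → E = 149.50, U = 12.80, labor force = 162.30 million.
After the second change, unemployed and labor force both fall by 2.05 → E = 149.50, U = 10.75, labor force = 160.25 million.
New unemployment rate = 10.75 / 160.25 = 6.71%.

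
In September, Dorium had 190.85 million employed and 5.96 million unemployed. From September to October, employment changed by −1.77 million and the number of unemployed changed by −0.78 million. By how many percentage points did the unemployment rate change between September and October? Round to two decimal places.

The unemployment rate changed by −0.36 percentage points.

September: labor force = 190.85 + 5.96 = 196.81; u = 5.96/196.81 = 3.03%.
October: labor force = 189.08 + 5.18 = 194.26; u = 5.18/194.26 = 2.67%.
Change = 2.67% − 3.03% = −0.36 pp.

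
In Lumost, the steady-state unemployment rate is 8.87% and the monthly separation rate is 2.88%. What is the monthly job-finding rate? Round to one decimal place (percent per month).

From u* = s/(s+f): f = s·(1−u)/u.
f = 2.88 × (1 − 0.0887) / 0.0887 = 2.6245 / 0.0887 ≈ 29.6% per month.

Job-finding rate ≈ 29.6% per month.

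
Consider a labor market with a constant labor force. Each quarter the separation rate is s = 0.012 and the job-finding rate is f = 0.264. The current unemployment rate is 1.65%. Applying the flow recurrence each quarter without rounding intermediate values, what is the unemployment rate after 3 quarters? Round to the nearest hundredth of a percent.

Unemployment rate after three quarters ≈ 3.32%.

With a fixed labor force, u_{t+1} = u_t + s·(1−u_t) − f·u_t = u_t·(1−s−f) + s.
Here 1−s−f = 0.724 and s = 0.012.
u_1 = 0.016500 × 0.724 + 0.012 = 0.023946.
u_2 = 0.023946 × 0.724 + 0.012 = 0.029337.
u_3 = 0.029337 × 0.724 + 0.012 = 0.033240.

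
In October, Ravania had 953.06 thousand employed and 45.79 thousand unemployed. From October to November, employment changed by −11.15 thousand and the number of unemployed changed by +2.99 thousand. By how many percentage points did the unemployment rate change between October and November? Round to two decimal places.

The unemployment rate changed by +0.34 percentage points.

October: labor force = 953.06 + 45.79 = 998.85; u = 45.79/998.85 = 4.58%.
November: labor force = 941.91 + 48.78 = 990.69; u = 48.78/990.69 = 4.92%.
Change = 4.92% − 4.58% = +0.34 pp.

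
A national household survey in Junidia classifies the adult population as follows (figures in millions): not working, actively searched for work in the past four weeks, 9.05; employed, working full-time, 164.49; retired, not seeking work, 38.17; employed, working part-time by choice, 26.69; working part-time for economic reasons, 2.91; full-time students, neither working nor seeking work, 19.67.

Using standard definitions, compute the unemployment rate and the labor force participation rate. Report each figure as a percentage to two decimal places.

Employed = 164.49 + 26.69 + 2.91 = 194.09 million (anyone who worked, including part-time for economic reasons, counts as employed).
Unemployed = 9.05 million.
Labor force = 194.09 + 9.05 = 203.14 million.
Not in labor force = 38.17 + 19.67 = 57.84 million (those not working and not actively searching are outside the labor force).
Civilian working-age population = 203.14 + 57.84 = 260.98 million.
Unemployment rate = 9.05 / 203.14 = 4.46%.
Labor force participation rate = 203.14 / 260.98 = 77.84%.

Unemployment rate ≈ 4.46%; labor force participation rate ≈ 77.84%.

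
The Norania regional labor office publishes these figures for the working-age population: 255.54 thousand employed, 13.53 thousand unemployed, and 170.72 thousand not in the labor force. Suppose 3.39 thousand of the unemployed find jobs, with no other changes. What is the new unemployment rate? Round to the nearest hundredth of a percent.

Initially, labor force = 255.54 + 13.53 = 269.07 thousand, so u = 13.53/269.07 = 5.03%.
After the change, unemployed falls and employed rises by 3.39; labor force unchanged → E = 258.93, U = 10.14, labor force = 269.07 thousand.
New unemployment rate = 10.14 / 269.07 = 3.77%.

New unemployment rate ≈ 3.77%.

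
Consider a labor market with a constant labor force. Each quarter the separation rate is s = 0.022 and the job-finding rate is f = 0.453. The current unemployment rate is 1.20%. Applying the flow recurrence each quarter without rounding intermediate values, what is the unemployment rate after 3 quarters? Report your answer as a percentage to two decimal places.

Unemployment rate after three quarters ≈ 4.14%.

With a fixed labor force, u_{t+1} = u_t + s·(1−u_t) − f·u_t = u_t·(1−s−f) + s.
Here 1−s−f = 0.525 and s = 0.022.
u_1 = 0.012000 × 0.525 + 0.022 = 0.028300.
u_2 = 0.028300 × 0.525 + 0.022 = 0.036858.
u_3 = 0.036858 × 0.525 + 0.022 = 0.041350.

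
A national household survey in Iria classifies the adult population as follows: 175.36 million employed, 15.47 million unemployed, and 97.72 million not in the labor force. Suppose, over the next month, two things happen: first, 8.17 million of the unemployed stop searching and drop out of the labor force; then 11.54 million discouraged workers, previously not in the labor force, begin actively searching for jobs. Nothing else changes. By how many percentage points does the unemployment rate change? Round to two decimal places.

Initially, labor force = 175.36 + 15.47 = 190.83 million, so u = 15.47/190.83 = 8.11%.
After the first change, unemployed and labor force both fall by 8.17 → E = 175.36, U = 7.30, labor force = 182.66 million.
After the second change, unemployed and labor force both rise by 11.54 → E = 175.36, U = 18.84, labor force = 194.20 million.
New unemployment rate = 18.84 / 194.20 = 9.70%.
Change = 9.70% − 8.11% = +1.59 percentage points.

The unemployment rate changes by +1.59 percentage points.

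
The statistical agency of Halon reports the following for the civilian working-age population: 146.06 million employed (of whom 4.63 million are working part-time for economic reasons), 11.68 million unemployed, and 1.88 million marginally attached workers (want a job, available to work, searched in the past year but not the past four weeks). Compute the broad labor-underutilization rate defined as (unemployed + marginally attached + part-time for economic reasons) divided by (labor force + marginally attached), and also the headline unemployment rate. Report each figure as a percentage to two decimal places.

Labor force = 146.06 + 11.68 = 157.74 million.
Numerator = 11.68 + 1.88 + 4.63 = 18.19 million.
Denominator = 157.74 + 1.88 = 159.62 million.
Broad rate = 18.19 / 159.62 = 11.40%.
Headline unemployment rate = 11.68 / 157.74 = 7.40%.

Broad underutilization rate ≈ 11.40%; headline unemployment rate ≈ 7.40%.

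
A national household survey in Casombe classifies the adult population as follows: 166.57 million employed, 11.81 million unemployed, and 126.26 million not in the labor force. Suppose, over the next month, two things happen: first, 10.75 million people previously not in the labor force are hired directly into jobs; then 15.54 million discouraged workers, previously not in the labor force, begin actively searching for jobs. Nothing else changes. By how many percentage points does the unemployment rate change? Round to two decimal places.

The unemployment rate changes by +6.74 percentage points.

Initially, labor force = 166.57 + 11.81 = 178.38 million, so u = 11.81/178.38 = 6.62%.
After the first change, employed and labor force both rise by 10.75; unemployed unchanged → E = 177.32, U = 11.81, labor force = 189.13 million.
After the second change, unemployed and labor force both rise by 15.54 → E = 177.32, U = 27.35, labor force = 204.67 million.
New unemployment rate = 27.35 / 204.67 = 13.36%.
Change = 13.36% − 6.62% = +6.74 percentage points.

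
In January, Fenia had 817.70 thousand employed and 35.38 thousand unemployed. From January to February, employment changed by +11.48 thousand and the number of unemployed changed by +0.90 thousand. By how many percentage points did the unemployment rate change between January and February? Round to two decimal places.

January: labor force = 817.70 + 35.38 = 853.08; u = 35.38/853.08 = 4.15%.
February: labor force = 829.18 + 36.28 = 865.46; u = 36.28/865.46 = 4.19%.
Change = 4.19% − 4.15% = +0.04 pp.

The unemployment rate changed by +0.04 percentage points.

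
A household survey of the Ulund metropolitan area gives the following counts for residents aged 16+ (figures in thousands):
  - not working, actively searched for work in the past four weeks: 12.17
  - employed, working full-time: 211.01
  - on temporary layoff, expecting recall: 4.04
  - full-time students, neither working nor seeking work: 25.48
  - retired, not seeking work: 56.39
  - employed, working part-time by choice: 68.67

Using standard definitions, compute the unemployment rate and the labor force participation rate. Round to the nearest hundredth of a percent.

Unemployment rate ≈ 5.48%; labor force participation rate ≈ 78.33%.

Employed = 211.01 + 68.67 = 279.68 thousand.
Unemployed = 12.17 + 4.04 = 16.21 thousand (jobless and actively searching, or on temporary layoff).
Labor force = 279.68 + 16.21 = 295.89 thousand.
Not in labor force = 25.48 + 56.39 = 81.87 thousand (those not working and not actively searching are outside the labor force).
Civilian working-age population = 295.89 + 81.87 = 377.76 thousand.
Unemployment rate = 16.21 / 295.89 = 5.48%.
Labor force participation rate = 295.89 / 377.76 = 78.33%.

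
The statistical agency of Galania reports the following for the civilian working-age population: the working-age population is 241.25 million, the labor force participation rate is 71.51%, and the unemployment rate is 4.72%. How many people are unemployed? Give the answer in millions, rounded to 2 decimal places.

About 8.14 million are unemployed.

Labor force = 0.7151 × 241.25 = 172.52 million.
Unemployed = 0.0472 × 172.52 ≈ 8.14 million.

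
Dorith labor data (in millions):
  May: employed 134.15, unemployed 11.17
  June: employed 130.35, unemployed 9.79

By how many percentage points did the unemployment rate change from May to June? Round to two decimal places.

May: labor force = 134.15 + 11.17 = 145.32; u = 11.17/145.32 = 7.69%.
June: labor force = 130.35 + 9.79 = 140.14; u = 9.79/140.14 = 6.99%.
Change = 6.99% − 7.69% = −0.70 pp.

The unemployment rate changed by −0.70 percentage points.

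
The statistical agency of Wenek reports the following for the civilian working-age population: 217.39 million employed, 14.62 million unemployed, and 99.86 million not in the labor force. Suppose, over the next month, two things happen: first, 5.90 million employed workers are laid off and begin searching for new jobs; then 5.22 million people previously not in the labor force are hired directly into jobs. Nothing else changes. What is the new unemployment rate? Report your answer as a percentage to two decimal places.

Initially, labor force = 217.39 + 14.62 = 232.01 million, so u = 14.62/232.01 = 6.30%.
After the first change, employed falls and unemployed rises by 5.90; labor force unchanged → E = 211.49, U = 20.52, labor force = 232.01 million.
After the second change, employed and labor force both rise by 5.22; unemployed unchanged → E = 216.71, U = 20.52, labor force = 237.23 million.
New unemployment rate = 20.52 / 237.23 = 8.65%.

New unemployment rate ≈ 8.65%.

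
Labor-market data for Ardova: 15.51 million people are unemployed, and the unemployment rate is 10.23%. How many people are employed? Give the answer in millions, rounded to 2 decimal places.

About 136.10 million are employed.

Labor force = U / u = 15.51 / 0.1023 ≈ 151.61 million.
Employed = labor force − unemployed = 151.61 − 15.51 = 136.10 million.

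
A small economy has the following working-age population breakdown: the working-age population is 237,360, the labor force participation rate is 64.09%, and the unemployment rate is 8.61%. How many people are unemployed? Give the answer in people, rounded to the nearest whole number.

Labor force = 0.6409 × 237,360 = 152,124.
Unemployed = 0.0861 × 152,124 ≈ 13,098.

About 13,098 are unemployed.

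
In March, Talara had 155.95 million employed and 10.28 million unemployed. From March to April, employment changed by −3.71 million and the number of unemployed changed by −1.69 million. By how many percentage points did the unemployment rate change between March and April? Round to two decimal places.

March: labor force = 155.95 + 10.28 = 166.23; u = 10.28/166.23 = 6.18%.
April: labor force = 152.24 + 8.59 = 160.83; u = 8.59/160.83 = 5.34%.
Change = 5.34% − 6.18% = −0.84 pp.

The unemployment rate changed by −0.84 percentage points.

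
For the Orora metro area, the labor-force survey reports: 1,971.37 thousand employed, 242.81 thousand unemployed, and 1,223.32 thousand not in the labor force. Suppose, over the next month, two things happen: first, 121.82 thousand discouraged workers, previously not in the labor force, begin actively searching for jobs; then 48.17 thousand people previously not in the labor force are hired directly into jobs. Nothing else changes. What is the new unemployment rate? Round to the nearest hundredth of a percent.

New unemployment rate ≈ 15.29%.

Initially, labor force = 1,971.37 + 242.81 = 2,214.18 thousand, so u = 242.81/2,214.18 = 10.97%.
After the first change, unemployed and labor force both rise by 121.82 → E = 1,971.37, U = 364.63, labor force = 2,336.00 thousand.
After the second change, employed and labor force both rise by 48.17; unemployed unchanged → E = 2,019.54, U = 364.63, labor force = 2,384.17 thousand.
New unemployment rate = 364.63 / 2,384.17 = 15.29%.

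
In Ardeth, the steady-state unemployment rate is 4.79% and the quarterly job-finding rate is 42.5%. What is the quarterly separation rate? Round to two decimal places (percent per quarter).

From u* = s/(s+f): s = u·f/(1−u).
s = 0.0479 × 42.5 / (1 − 0.0479) = 2.0357 / 0.9521 ≈ 2.14% per quarter.

Separation rate ≈ 2.14% per quarter.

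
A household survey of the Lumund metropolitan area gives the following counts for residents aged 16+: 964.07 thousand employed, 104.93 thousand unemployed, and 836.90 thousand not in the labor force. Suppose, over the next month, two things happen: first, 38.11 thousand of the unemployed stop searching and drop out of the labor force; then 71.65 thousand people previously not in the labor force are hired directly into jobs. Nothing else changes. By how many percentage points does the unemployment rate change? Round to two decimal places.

The unemployment rate changes by −3.76 percentage points.

Initially, labor force = 964.07 + 104.93 = 1,069.00 thousand, so u = 104.93/1,069.00 = 9.82%.
After the first change, unemployed and labor force both fall by 38.11 → E = 964.07, U = 66.82, labor force = 1,030.89 thousand.
After the second change, employed and labor force both rise by 71.65; unemployed unchanged → E = 1,035.72, U = 66.82, labor force = 1,102.54 thousand.
New unemployment rate = 66.82 / 1,102.54 = 6.06%.
Change = 6.06% − 9.82% = −3.76 percentage points.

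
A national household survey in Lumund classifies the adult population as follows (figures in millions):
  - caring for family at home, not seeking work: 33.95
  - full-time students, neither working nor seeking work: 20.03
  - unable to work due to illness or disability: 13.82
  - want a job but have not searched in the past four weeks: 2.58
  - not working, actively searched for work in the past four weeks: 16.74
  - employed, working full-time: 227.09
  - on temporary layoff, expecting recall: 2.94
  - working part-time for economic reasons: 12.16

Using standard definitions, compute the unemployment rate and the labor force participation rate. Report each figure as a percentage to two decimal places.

Unemployment rate ≈ 7.60%; labor force participation rate ≈ 78.63%.

Employed = 227.09 + 12.16 = 239.25 million (anyone who worked, including part-time for economic reasons, counts as employed).
Unemployed = 16.74 + 2.94 = 19.68 million (jobless and actively searching, or on temporary layoff).
Labor force = 239.25 + 19.68 = 258.93 million.
Not in labor force = 33.95 + 20.03 + 13.82 + 2.58 = 70.38 million (those not working and not actively searching are outside the labor force — including those who want a job but have given up searching).
Civilian working-age population = 258.93 + 70.38 = 329.31 million.
Unemployment rate = 19.68 / 258.93 = 7.60%.
Labor force participation rate = 258.93 / 329.31 = 78.63%.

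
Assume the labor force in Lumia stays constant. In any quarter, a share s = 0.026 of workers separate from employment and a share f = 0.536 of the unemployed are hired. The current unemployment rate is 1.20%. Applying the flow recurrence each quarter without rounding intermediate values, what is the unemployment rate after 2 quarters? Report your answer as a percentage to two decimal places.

With a fixed labor force, u_{t+1} = u_t + s·(1−u_t) − f·u_t = u_t·(1−s−f) + s.
Here 1−s−f = 0.438 and s = 0.026.
u_1 = 0.012000 × 0.438 + 0.026 = 0.031256.
u_2 = 0.031256 × 0.438 + 0.026 = 0.039690.

Unemployment rate after two quarters ≈ 3.97%.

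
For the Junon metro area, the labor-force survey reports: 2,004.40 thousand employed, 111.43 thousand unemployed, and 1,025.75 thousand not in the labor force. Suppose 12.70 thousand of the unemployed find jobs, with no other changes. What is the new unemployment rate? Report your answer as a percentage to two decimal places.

New unemployment rate ≈ 4.67%.

Initially, labor force = 2,004.40 + 111.43 = 2,115.83 thousand, so u = 111.43/2,115.83 = 5.27%.
After the change, unemployed falls and employed rises by 12.70; labor force unchanged → E = 2,017.10, U = 98.73, labor force = 2,115.83 thousand.
New unemployment rate = 98.73 / 2,115.83 = 4.67%.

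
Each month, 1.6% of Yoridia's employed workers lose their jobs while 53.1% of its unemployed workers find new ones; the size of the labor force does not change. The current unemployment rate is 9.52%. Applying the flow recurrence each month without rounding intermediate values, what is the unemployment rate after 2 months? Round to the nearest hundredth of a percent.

With a fixed labor force, u_{t+1} = u_t + s·(1−u_t) − f·u_t = u_t·(1−s−f) + s.
Here 1−s−f = 0.453 and s = 0.016.
u_1 = 0.095200 × 0.453 + 0.016 = 0.059126.
u_2 = 0.059126 × 0.453 + 0.016 = 0.042784.

Unemployment rate after two months ≈ 4.28%.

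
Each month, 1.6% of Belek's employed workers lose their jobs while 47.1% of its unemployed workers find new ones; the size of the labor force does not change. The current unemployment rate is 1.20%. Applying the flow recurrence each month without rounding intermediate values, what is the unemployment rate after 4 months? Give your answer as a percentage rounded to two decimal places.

With a fixed labor force, u_{t+1} = u_t + s·(1−u_t) − f·u_t = u_t·(1−s−f) + s.
Here 1−s−f = 0.513 and s = 0.016.
u_1 = 0.012000 × 0.513 + 0.016 = 0.022156.
u_2 = 0.022156 × 0.513 + 0.016 = 0.027366.
u_3 = 0.027366 × 0.513 + 0.016 = 0.030039.
u_4 = 0.030039 × 0.513 + 0.016 = 0.031410.

Unemployment rate after four months ≈ 3.14%.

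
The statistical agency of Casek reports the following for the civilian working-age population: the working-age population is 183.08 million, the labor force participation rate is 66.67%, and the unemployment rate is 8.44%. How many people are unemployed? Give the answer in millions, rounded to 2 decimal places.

Labor force = 0.6667 × 183.08 = 122.06 million.
Unemployed = 0.0844 × 122.06 ≈ 10.30 million.

About 10.30 million are unemployed.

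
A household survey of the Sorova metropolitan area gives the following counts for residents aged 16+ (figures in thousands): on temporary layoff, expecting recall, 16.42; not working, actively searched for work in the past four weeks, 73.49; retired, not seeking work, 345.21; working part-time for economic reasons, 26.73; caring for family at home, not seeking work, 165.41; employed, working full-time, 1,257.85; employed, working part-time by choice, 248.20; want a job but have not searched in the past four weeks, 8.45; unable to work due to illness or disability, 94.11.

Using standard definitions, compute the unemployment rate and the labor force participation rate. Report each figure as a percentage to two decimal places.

Employed = 26.73 + 1,257.85 + 248.20 = 1,532.78 thousand (anyone who worked, including part-time for economic reasons, counts as employed).
Unemployed = 16.42 + 73.49 = 89.91 thousand (jobless and actively searching, or on temporary layoff).
Labor force = 1,532.78 + 89.91 = 1,622.69 thousand.
Not in labor force = 345.21 + 165.41 + 8.45 + 94.11 = 613.18 thousand (those not working and not actively searching are outside the labor force — including those who want a job but have given up searching).
Civilian working-age population = 1,622.69 + 613.18 = 2,235.87 thousand.
Unemployment rate = 89.91 / 1,622.69 = 5.54%.
Labor force participation rate = 1,622.69 / 2,235.87 = 72.58%.

Unemployment rate ≈ 5.54%; labor force participation rate ≈ 72.58%.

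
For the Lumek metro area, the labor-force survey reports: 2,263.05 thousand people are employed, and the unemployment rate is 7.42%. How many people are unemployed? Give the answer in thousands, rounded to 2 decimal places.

About 181.38 thousand are unemployed.

Let U be the number unemployed. The labor force is E + U, and U/(E+U) = 0.0742.
So U = 0.0742 × 2,263.05 / (1 − 0.0742) = 167.9183 / 0.9258 ≈ 181.38 thousand.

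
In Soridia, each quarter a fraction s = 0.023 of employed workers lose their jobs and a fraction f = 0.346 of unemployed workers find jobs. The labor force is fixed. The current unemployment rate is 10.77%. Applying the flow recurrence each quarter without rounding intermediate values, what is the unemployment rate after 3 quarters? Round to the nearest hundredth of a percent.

Unemployment rate after three quarters ≈ 7.37%.

With a fixed labor force, u_{t+1} = u_t + s·(1−u_t) − f·u_t = u_t·(1−s−f) + s.
Here 1−s−f = 0.631 and s = 0.023.
u_1 = 0.107700 × 0.631 + 0.023 = 0.090959.
u_2 = 0.090959 × 0.631 + 0.023 = 0.080395.
u_3 = 0.080395 × 0.631 + 0.023 = 0.073729.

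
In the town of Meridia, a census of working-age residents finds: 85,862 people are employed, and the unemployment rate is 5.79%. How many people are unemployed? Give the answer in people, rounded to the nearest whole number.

About 5,277 are unemployed.

Let U be the number unemployed. The labor force is E + U, and U/(E+U) = 0.0579.
So U = 0.0579 × 85,862 / (1 − 0.0579) = 4971.41 / 0.9421 ≈ 5,277.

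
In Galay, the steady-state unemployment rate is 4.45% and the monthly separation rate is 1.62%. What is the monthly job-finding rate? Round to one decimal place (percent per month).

From u* = s/(s+f): f = s·(1−u)/u.
f = 1.62 × (1 − 0.0445) / 0.0445 = 1.5479 / 0.0445 ≈ 34.8% per month.

Job-finding rate ≈ 34.8% per month.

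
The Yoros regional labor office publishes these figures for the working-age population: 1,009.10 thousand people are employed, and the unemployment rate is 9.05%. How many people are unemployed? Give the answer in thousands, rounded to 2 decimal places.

About 100.41 thousand are unemployed.

Let U be the number unemployed. The labor force is E + U, and U/(E+U) = 0.0905.
So U = 0.0905 × 1,009.10 / (1 − 0.0905) = 91.3236 / 0.9095 ≈ 100.41 thousand.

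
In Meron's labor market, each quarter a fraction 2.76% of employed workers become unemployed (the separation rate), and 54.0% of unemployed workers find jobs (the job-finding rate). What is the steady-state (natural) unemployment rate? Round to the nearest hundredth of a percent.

Steady-state unemployment rate ≈ 4.86%.

At steady state the flows balance: s·E = f·U, so U/(E+U) = s/(s+f).
u* = 2.76 / (2.76 + 54.0) = 2.76 / 56.76 = 4.86%.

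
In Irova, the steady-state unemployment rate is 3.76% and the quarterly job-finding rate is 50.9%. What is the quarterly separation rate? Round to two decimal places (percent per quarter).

From u* = s/(s+f): s = u·f/(1−u).
s = 0.0376 × 50.9 / (1 − 0.0376) = 1.9138 / 0.9624 ≈ 1.99% per quarter.

Separation rate ≈ 1.99% per quarter.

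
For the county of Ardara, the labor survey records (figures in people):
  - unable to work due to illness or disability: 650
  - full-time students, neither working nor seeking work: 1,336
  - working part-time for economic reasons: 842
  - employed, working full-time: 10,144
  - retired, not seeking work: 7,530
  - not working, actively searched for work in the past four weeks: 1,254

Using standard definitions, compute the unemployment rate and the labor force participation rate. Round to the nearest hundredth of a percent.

Employed = 842 + 10,144 = 10,986 (anyone who worked, including part-time for economic reasons, counts as employed).
Unemployed = 1,254.
Labor force = 10,986 + 1,254 = 12,240.
Not in labor force = 650 + 1,336 + 7,530 = 9,516 (those not working and not actively searching are outside the labor force).
Civilian working-age population = 12,240 + 9,516 = 21,756.
Unemployment rate = 1,254 / 12,240 = 10.25%.
Labor force participation rate = 12,240 / 21,756 = 56.26%.

Unemployment rate ≈ 10.25%; labor force participation rate ≈ 56.26%.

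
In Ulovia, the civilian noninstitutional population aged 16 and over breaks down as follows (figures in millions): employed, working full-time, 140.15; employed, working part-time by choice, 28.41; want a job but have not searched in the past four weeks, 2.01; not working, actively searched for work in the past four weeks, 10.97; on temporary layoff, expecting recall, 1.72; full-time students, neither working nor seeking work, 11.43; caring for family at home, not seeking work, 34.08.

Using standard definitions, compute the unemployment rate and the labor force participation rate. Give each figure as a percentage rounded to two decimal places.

Employed = 140.15 + 28.41 = 168.56 million.
Unemployed = 10.97 + 1.72 = 12.69 million (jobless and actively searching, or on temporary layoff).
Labor force = 168.56 + 12.69 = 181.25 million.
Not in labor force = 2.01 + 11.43 + 34.08 = 47.52 million (those not working and not actively searching are outside the labor force — including those who want a job but have given up searching).
Civilian working-age population = 181.25 + 47.52 = 228.77 million.
Unemployment rate = 12.69 / 181.25 = 7.00%.
Labor force participation rate = 181.25 / 228.77 = 79.23%.

Unemployment rate ≈ 7.00%; labor force participation rate ≈ 79.23%.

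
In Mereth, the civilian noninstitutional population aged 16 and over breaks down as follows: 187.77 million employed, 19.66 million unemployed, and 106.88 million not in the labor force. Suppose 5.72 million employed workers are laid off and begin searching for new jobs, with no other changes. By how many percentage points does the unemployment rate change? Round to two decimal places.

The unemployment rate changes by +2.76 percentage points.

Initially, labor force = 187.77 + 19.66 = 207.43 million, so u = 19.66/207.43 = 9.48%.
After the change, employed falls and unemployed rises by 5.72; labor force unchanged → E = 182.05, U = 25.38, labor force = 207.43 million.
New unemployment rate = 25.38 / 207.43 = 12.24%.
Change = 12.24% − 9.48% = +2.76 percentage points.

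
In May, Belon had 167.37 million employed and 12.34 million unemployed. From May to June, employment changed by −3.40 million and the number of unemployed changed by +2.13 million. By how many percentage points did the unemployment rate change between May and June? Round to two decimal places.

May: labor force = 167.37 + 12.34 = 179.71; u = 12.34/179.71 = 6.87%.
June: labor force = 163.97 + 14.47 = 178.44; u = 14.47/178.44 = 8.11%.
Change = 8.11% − 6.87% = +1.24 pp.

The unemployment rate changed by +1.24 percentage points.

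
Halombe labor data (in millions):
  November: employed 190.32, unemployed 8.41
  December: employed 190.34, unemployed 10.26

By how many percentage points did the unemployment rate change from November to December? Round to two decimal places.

The unemployment rate changed by +0.88 percentage points.

November: labor force = 190.32 + 8.41 = 198.73; u = 8.41/198.73 = 4.23%.
December: labor force = 190.34 + 10.26 = 200.60; u = 10.26/200.60 = 5.11%.
Change = 5.11% − 4.23% = +0.88 pp.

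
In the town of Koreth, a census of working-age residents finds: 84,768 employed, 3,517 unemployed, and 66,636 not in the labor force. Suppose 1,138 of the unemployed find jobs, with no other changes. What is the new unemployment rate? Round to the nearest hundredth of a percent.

Initially, labor force = 84,768 + 3,517 = 88,285, so u = 3,517/88,285 = 3.98%.
After the change, unemployed falls and employed rises by 1,138; labor force unchanged → E = 85,906, U = 2,379, labor force = 88,285.
New unemployment rate = 2,379 / 88,285 = 2.69%.

New unemployment rate ≈ 2.69%.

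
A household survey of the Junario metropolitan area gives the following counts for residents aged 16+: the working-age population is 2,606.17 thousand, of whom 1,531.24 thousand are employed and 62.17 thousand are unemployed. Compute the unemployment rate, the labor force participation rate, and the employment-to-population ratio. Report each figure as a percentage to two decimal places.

Unemployment rate ≈ 3.90%; labor force participation rate ≈ 61.14%; employment-population ratio ≈ 58.75%.

Labor force = employed + unemployed = 1,531.24 + 62.17 = 1,593.41 thousand.
Unemployment rate = 62.17 / 1,593.41 = 3.90%.
Labor force participation rate = 1,593.41 / 2,606.17 = 61.14%.
Employment-population ratio = 1,531.24 / 2,606.17 = 58.75%.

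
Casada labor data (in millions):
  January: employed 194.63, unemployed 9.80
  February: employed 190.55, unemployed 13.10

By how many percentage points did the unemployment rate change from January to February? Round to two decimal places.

The unemployment rate changed by +1.64 percentage points.

January: labor force = 194.63 + 9.80 = 204.43; u = 9.80/204.43 = 4.79%.
February: labor force = 190.55 + 13.10 = 203.65; u = 13.10/203.65 = 6.43%.
Change = 6.43% − 4.79% = +1.64 pp.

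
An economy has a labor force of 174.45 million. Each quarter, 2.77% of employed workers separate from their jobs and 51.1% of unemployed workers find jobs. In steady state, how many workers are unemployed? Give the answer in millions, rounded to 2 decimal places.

About 8.97 million are unemployed in steady state.

Steady-state unemployment rate u* = s/(s+f) = 2.77/(2.77+51.1) = 0.051420.
Unemployed = u* × labor force = 0.051420 × 174.45 ≈ 8.97 million.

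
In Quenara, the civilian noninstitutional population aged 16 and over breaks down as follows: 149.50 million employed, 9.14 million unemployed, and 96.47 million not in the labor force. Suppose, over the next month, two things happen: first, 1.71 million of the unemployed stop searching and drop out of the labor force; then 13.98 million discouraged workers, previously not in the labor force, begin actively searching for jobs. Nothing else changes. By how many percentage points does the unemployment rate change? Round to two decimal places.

The unemployment rate changes by +6.77 percentage points.

Initially, labor force = 149.50 + 9.14 = 158.64 million, so u = 9.14/158.64 = 5.76%.
After the first change, unemployed and labor force both fall by 1.71 → E = 149.50, U = 7.43, labor force = 156.93 million.
After the second change, unemployed and labor force both rise by 13.98 → E = 149.50, U = 21.41, labor force = 170.91 million.
New unemployment rate = 21.41 / 170.91 = 12.53%.
Change = 12.53% − 5.76% = +6.77 percentage points.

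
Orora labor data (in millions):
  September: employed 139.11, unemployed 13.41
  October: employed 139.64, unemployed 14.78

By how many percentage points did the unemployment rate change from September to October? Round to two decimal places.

September: labor force = 139.11 + 13.41 = 152.52; u = 13.41/152.52 = 8.79%.
October: labor force = 139.64 + 14.78 = 154.42; u = 14.78/154.42 = 9.57%.
Change = 9.57% − 8.79% = +0.78 pp.

The unemployment rate changed by +0.78 percentage points.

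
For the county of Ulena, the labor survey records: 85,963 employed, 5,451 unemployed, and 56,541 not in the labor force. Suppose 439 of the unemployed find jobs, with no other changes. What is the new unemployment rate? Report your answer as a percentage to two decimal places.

New unemployment rate ≈ 5.48%.

Initially, labor force = 85,963 + 5,451 = 91,414, so u = 5,451/91,414 = 5.96%.
After the change, unemployed falls and employed rises by 439; labor force unchanged → E = 86,402, U = 5,012, labor force = 91,414.
New unemployment rate = 5,012 / 91,414 = 5.48%.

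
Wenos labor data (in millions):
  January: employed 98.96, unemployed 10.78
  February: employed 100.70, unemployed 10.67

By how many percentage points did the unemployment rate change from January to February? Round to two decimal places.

January: labor force = 98.96 + 10.78 = 109.74; u = 10.78/109.74 = 9.82%.
February: labor force = 100.70 + 10.67 = 111.37; u = 10.67/111.37 = 9.58%.
Change = 9.58% − 9.82% = −0.24 pp.

The unemployment rate changed by −0.24 percentage points.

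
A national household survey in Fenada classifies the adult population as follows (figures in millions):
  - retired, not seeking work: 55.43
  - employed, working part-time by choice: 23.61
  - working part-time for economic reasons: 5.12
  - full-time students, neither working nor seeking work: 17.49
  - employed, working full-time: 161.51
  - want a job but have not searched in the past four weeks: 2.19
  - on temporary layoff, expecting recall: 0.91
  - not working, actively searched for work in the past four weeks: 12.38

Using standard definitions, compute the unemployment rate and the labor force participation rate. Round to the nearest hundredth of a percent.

Employed = 23.61 + 5.12 + 161.51 = 190.24 million (anyone who worked, including part-time for economic reasons, counts as employed).
Unemployed = 0.91 + 12.38 = 13.29 million (jobless and actively searching, or on temporary layoff).
Labor force = 190.24 + 13.29 = 203.53 million.
Not in labor force = 55.43 + 17.49 + 2.19 = 75.11 million (those not working and not actively searching are outside the labor force — including those who want a job but have given up searching).
Civilian working-age population = 203.53 + 75.11 = 278.64 million.
Unemployment rate = 13.29 / 203.53 = 6.53%.
Labor force participation rate = 203.53 / 278.64 = 73.04%.

Unemployment rate ≈ 6.53%; labor force participation rate ≈ 73.04%.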